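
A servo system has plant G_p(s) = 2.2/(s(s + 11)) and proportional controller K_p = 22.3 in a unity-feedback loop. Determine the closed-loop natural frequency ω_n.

The closed-loop denominator is s(s+11) + 22.3·2.2 = s² + 11s + 49.06.
Matching s² + 2ζω_n s + ω_n²: ω_n = √49.06 = 7.004 rad/s and 2ζω_n = 11, so ζ = 11/(2·7.004) = 0.785.

ω_n = 7 rad/s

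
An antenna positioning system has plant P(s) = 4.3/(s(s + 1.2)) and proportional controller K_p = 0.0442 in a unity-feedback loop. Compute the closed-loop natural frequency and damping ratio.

ω_n = 0.436 rad/s, ζ = 1.38

With unity feedback the closed-loop characteristic equation is s² + 1.2s + 0.0442·4.3 = s² + 1.2s + 0.1901 = 0.
So ω_n² = 0.1901 ⇒ ω_n = 0.436 rad/s, and ζ = 1.2/(2ω_n) = 1.38.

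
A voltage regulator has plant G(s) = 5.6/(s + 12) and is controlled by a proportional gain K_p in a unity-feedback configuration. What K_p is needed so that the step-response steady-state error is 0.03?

K_p = 69.3

The loop is type 0, so e_ss(step) = 1/(1 + K_pos) with K_pos = K_p·G(0).
G(0) = 0.4667. Require 1/(1 + K_p·0.4667) = 0.03, so 1 + 0.4667·K_p = 33.33.
K_p = (33.33 − 1)/0.4667 = 69.3.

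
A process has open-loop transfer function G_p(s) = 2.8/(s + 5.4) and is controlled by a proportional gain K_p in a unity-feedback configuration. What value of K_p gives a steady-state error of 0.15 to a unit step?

The loop is type 0, so e_ss(step) = 1/(1 + K_pos) with K_pos = K_p·G_p(0).
G_p(0) = 0.5185. Require 1/(1 + K_p·0.5185) = 0.15, so 1 + 0.5185·K_p = 6.667.
K_p = (6.667 − 1)/0.5185 = 10.9.

K_p = 10.9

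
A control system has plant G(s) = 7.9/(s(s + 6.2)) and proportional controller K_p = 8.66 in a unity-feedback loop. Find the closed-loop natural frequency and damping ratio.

The closed-loop denominator is s(s+6.2) + 8.66·7.9 = s² + 6.2s + 68.41.
Matching s² + 2ζω_n s + ω_n²: ω_n = √68.41 = 8.271 rad/s and 2ζω_n = 6.2, so ζ = 6.2/(2·8.271) = 0.375.

ω_n = 8.27 rad/s, ζ = 0.375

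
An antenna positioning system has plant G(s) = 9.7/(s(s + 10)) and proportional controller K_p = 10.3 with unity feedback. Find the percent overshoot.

The closed-loop denominator s² + 10s + 99.91 gives ω_n = √99.91 = 9.995 and ζ = 10/(2ω_n) = 0.5002.
%OS = 100·exp(−πζ/√(1−ζ²)) = 100·exp(−π·0.5002/√0.7498) = 16.3%.

16.3%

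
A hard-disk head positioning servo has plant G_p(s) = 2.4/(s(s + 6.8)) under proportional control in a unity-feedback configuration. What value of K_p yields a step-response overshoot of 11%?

From %OS = 100·exp(−πζ/√(1−ζ²)) = 11%, ζ = −ln(0.11)/√(π²+ln²(0.11)) = 0.5749.
Characteristic equation s² + 6.8s + 2.4K_p = 0 gives ζ = 6.8/(2√(2.4K_p)).
Setting ζ = 0.5749: √(2.4K_p) = 6.8/(2·0.5749) = 5.914, so K_p = 34.98/2.4 = 14.6.

K_p = 14.6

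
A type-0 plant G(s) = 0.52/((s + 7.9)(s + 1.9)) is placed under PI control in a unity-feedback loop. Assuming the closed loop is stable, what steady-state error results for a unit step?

0

The PI controller's integrator makes the forward path type 1, so e_ss to a step is zero.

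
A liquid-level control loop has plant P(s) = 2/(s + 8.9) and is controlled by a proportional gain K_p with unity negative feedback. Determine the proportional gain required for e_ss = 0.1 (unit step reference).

Steady-state error for a unit step on this type-0 loop is 1/(1 + K_p·P(0)).
P(0) = 0.2247. Require 1/(1 + K_p·0.2247) = 0.1, so 1 + 0.2247·K_p = 10.
K_p = (10 − 1)/0.2247 = 40.1.

K_p = 40.1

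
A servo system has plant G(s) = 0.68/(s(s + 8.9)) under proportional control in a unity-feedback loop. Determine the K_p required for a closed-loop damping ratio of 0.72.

K_p = 56.2

Closed-loop characteristic equation: s² + 8.9s + K_p·0.68 = 0.
So ω_n = √(0.68K_p) and 2ζω_n = 8.9, giving ζ = 8.9/(2√(0.68K_p)).
Setting ζ = 0.72: √(0.68K_p) = 8.9/(2·0.72) = 6.181, so K_p = 38.2/0.68 = 56.2.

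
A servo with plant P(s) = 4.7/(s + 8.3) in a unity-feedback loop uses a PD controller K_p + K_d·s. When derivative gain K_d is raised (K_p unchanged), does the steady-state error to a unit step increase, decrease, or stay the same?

K_d affects only the transient (the s-coefficient); the DC loop gain, and hence e_ss, depends only on K_p.

unchanged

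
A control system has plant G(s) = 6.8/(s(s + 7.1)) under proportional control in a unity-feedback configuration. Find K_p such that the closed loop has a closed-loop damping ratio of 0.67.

K_p = 4.13

Closed-loop characteristic equation: s² + 7.1s + K_p·6.8 = 0.
So ω_n = √(6.8K_p) and 2ζω_n = 7.1, giving ζ = 7.1/(2√(6.8K_p)).
Setting ζ = 0.67: √(6.8K_p) = 7.1/(2·0.67) = 5.299, so K_p = 28.07/6.8 = 4.13.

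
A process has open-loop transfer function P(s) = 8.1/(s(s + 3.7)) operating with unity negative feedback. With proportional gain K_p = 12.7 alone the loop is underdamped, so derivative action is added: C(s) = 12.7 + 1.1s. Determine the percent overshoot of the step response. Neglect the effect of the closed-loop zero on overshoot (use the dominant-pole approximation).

8.26%

Forward path: (12.7 + 1.1s)·8.1/(s(s+3.7)). The closed-loop characteristic equation is s² + (3.7 + 8.1·1.1)s + 8.1·12.7 = 0.
That is s² + 12.61s + 102.9 = 0, so ω_n = 10.14 rad/s and ζ = 12.61/(2·10.14) = 0.6216.
%OS = 100·exp(−πζ/√(1−ζ²)) = 8.26%.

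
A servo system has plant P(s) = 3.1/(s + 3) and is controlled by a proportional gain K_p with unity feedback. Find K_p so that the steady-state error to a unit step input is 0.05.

Steady-state error for a unit step on this type-0 loop is 1/(1 + K_p·P(0)).
P(0) = 1.033. Require 1/(1 + K_p·1.033) = 0.05, so 1 + 1.033·K_p = 20.
K_p = (20 − 1)/1.033 = 18.4.

K_p = 18.4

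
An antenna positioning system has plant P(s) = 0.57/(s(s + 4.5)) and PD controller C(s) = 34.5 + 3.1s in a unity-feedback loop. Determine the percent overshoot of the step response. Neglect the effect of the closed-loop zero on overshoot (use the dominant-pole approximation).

Forward path: (34.5 + 3.1s)·0.57/(s(s+4.5)). The closed-loop characteristic equation is s² + (4.5 + 0.57·3.1)s + 0.57·34.5 = 0.
That is s² + 6.267s + 19.66 = 0, so ω_n = 4.435 rad/s and ζ = 6.267/(2·4.435) = 0.7066.
%OS = 100·exp(−πζ/√(1−ζ²)) = 4.34%.

4.34%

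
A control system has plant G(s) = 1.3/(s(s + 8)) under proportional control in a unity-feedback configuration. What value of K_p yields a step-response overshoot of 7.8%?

From %OS = 100·exp(−πζ/√(1−ζ²)) = 7.8%, ζ = −ln(0.078)/√(π²+ln²(0.078)) = 0.6304.
Characteristic equation s² + 8s + 1.3K_p = 0 gives ζ = 8/(2√(1.3K_p)).
Setting ζ = 0.6304: √(1.3K_p) = 8/(2·0.6304) = 6.345, so K_p = 40.27/1.3 = 31.

K_p = 31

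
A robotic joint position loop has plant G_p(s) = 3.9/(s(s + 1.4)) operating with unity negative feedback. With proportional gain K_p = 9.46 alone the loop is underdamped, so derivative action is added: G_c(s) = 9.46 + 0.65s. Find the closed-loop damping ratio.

ζ = 0.324

Forward path: (9.46 + 0.65s)·3.9/(s(s+1.4)). The closed-loop characteristic equation is s² + (1.4 + 3.9·0.65)s + 3.9·9.46 = 0.
That is s² + 3.935s + 36.89 = 0, so ω_n = 6.074 rad/s and ζ = 3.935/(2·6.074) = 0.3239.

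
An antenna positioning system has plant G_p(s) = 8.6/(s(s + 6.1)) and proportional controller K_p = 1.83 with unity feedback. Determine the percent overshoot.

From 1 + K_pG_p(s) = 0: s² + 6.1s + 15.74 = 0 ⇒ ω_n = 3.967, ζ = 0.7688.
%OS = 100·exp(−πζ/√(1−ζ²)) = 100·exp(−π·0.7688/√0.4089) = 2.29%.

2.29%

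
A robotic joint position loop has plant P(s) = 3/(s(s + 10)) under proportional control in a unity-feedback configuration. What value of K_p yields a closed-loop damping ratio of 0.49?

Closed-loop characteristic equation: s² + 10s + K_p·3 = 0.
So ω_n = √(3K_p) and 2ζω_n = 10, giving ζ = 10/(2√(3K_p)).
Setting ζ = 0.49: √(3K_p) = 10/(2·0.49) = 10.2, so K_p = 104.1/3 = 34.7.

K_p = 34.7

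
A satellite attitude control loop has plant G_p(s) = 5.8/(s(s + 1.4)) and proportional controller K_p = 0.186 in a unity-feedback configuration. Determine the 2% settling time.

From 1 + K_pG_p(s) = 0: s² + 1.4s + 1.079 = 0 ⇒ ω_n = 1.039, ζ = 0.6739.
2% settling time T_s ≈ 4/(ζω_n) = 4/0.7 = 5.71 s.

T_s ≈ 5.71 s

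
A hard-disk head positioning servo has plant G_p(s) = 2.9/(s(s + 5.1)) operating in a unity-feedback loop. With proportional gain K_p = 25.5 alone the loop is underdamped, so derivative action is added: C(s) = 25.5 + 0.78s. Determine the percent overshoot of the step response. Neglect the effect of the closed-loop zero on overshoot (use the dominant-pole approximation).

22.6%

Forward path: (25.5 + 0.78s)·2.9/(s(s+5.1)). The closed-loop characteristic equation is s² + (5.1 + 2.9·0.78)s + 2.9·25.5 = 0.
That is s² + 7.362s + 73.95 = 0, so ω_n = 8.599 rad/s and ζ = 7.362/(2·8.599) = 0.4281.
%OS = 100·exp(−πζ/√(1−ζ²)) = 22.6%.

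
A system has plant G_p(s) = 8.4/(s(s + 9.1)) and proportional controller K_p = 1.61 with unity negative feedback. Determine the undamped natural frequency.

With unity feedback the closed-loop characteristic equation is s² + 9.1s + 1.61·8.4 = s² + 9.1s + 13.52 = 0.
Matching s² + 2ζω_n s + ω_n²: ω_n = √13.52 = 3.677 rad/s and 2ζω_n = 9.1, so ζ = 9.1/(2·3.677) = 1.24.

ω_n = 3.68 rad/s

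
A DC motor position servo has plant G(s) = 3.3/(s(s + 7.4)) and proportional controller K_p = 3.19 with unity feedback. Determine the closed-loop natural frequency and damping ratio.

With unity feedback the closed-loop characteristic equation is s² + 7.4s + 3.19·3.3 = s² + 7.4s + 10.53 = 0.
So ω_n² = 10.53 ⇒ ω_n = 3.245 rad/s, and ζ = 7.4/(2ω_n) = 1.14.

ω_n = 3.24 rad/s, ζ = 1.14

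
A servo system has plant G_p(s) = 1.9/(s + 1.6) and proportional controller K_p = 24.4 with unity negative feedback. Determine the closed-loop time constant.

Closed-loop transfer function: T(s) = K_p·G_p(s)/(1 + K_p·G_p(s)) = 46.36/(s + 1.6 + 46.36) = 46.36/(s + 47.96).
Time constant τ = 1/47.96 = 0.0209 s.

τ = 0.0209 s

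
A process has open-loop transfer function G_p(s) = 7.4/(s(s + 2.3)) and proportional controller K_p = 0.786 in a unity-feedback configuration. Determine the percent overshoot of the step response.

Closed-loop characteristic equation: s² + 2.3s + 5.816 = 0, so ω_n = 2.412 rad/s and ζ = 2.3/(2·2.412) = 0.4768.
%OS = 100·exp(−πζ/√(1−ζ²)) = 100·exp(−π·0.4768/√0.7726) = 18.2%.

18.2%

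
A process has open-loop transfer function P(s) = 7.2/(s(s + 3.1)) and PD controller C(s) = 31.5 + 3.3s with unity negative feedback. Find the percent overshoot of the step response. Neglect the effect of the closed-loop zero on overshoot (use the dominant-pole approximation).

Forward path: (31.5 + 3.3s)·7.2/(s(s+3.1)). The closed-loop characteristic equation is s² + (3.1 + 7.2·3.3)s + 7.2·31.5 = 0.
That is s² + 26.86s + 226.8 = 0, so ω_n = 15.06 rad/s and ζ = 26.86/(2·15.06) = 0.8918.
%OS = 100·exp(−πζ/√(1−ζ²)) = 0.205%.

0.205%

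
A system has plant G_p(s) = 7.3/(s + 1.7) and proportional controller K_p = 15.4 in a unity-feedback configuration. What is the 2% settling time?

Closed-loop transfer function: T(s) = K_p·G_p(s)/(1 + K_p·G_p(s)) = 112.4/(s + 1.7 + 112.4) = 112.4/(s + 114.1).
Time constant τ = 1/114.1 = 0.008763 s, so the 2% settling time is about 4τ = 0.0351 s.

T_s ≈ 0.0351 s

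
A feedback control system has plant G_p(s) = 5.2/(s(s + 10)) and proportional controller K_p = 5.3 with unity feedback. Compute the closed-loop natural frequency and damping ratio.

1 + K_p·G_p(s) = 0 gives s² + 10s + 27.56 = 0.
So ω_n² = 27.56 ⇒ ω_n = 5.25 rad/s, and ζ = 10/(2ω_n) = 0.952.

ω_n = 5.25 rad/s, ζ = 0.952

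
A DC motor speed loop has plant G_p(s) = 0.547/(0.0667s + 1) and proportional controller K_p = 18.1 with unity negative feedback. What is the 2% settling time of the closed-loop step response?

Closed loop: T(s) = K_p·G_p/(1+K_p·G_p) = 9.901/(0.0667s + 1 + 9.901), with pole at s = −(1 + 9.901)/0.0667 = −163.4.
τ = 1/163.4 = 0.006119 s, so 2% settling time ≈ 4τ = 0.0245 s.

T_s ≈ 0.0245 s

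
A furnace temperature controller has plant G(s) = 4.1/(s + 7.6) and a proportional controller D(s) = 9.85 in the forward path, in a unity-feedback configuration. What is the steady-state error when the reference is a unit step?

0.158

The loop is type 0. Static position error constant K_pos = D(0)·G(0) = 9.85·0.5395 = 5.314.
Steady-state error to a unit step: e_ss = 1/(1+K_pos) = 1/6.314 = 0.158.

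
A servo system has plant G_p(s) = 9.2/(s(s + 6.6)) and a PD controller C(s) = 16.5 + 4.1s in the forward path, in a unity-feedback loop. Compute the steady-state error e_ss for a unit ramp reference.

0.0435

The loop has one pole at the origin (type 1). Velocity error constant K_v = lim_{s→0} s·C(s)G_p(s) = 16.5·9.2/6.6 = 23.
Steady-state error to a unit ramp: e_ss = 1/K_v = 0.0435.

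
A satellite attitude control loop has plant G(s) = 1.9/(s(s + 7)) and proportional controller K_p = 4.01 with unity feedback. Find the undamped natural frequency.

With unity feedback the closed-loop characteristic equation is s² + 7s + 4.01·1.9 = s² + 7s + 7.619 = 0.
Matching s² + 2ζω_n s + ω_n²: ω_n = √7.619 = 2.76 rad/s and 2ζω_n = 7, so ζ = 7/(2·2.76) = 1.27.

ω_n = 2.76 rad/s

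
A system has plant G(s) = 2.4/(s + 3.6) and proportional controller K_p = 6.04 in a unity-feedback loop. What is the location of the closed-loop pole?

s = -18.1

Closed-loop transfer function: T(s) = K_p·G(s)/(1 + K_p·G(s)) = 14.5/(s + 3.6 + 14.5) = 14.5/(s + 18.1).
The closed-loop pole is at s = −18.1.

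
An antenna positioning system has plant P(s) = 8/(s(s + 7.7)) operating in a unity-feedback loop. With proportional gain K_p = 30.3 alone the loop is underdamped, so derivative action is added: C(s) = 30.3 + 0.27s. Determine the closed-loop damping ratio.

ζ = 0.317

Forward path: (30.3 + 0.27s)·8/(s(s+7.7)). The closed-loop characteristic equation is s² + (7.7 + 8·0.27)s + 8·30.3 = 0.
That is s² + 9.86s + 242.4 = 0, so ω_n = 15.57 rad/s and ζ = 9.86/(2·15.57) = 0.3167.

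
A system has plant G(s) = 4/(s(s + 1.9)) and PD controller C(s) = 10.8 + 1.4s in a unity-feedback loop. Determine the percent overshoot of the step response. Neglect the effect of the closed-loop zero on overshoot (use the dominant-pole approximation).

11.3%

Forward path: (10.8 + 1.4s)·4/(s(s+1.9)). The closed-loop characteristic equation is s² + (1.9 + 4·1.4)s + 4·10.8 = 0.
That is s² + 7.5s + 43.2 = 0, so ω_n = 6.573 rad/s and ζ = 7.5/(2·6.573) = 0.5705.
%OS = 100·exp(−πζ/√(1−ζ²)) = 11.3%.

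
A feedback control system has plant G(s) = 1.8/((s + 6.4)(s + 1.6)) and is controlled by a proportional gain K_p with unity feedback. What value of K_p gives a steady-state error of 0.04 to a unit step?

K_p = 137

Steady-state error for a unit step on this type-0 loop is 1/(1 + K_p·G(0)).
G(0) = 0.1758. Require 1/(1 + K_p·0.1758) = 0.04, so 1 + 0.1758·K_p = 25.
K_p = (25 − 1)/0.1758 = 137.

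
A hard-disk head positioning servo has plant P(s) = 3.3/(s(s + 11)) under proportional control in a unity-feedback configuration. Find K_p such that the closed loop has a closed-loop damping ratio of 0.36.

Closed-loop characteristic equation: s² + 11s + K_p·3.3 = 0.
So ω_n = √(3.3K_p) and 2ζω_n = 11, giving ζ = 11/(2√(3.3K_p)).
Setting ζ = 0.36: √(3.3K_p) = 11/(2·0.36) = 15.28, so K_p = 233.4/3.3 = 70.7.

K_p = 70.7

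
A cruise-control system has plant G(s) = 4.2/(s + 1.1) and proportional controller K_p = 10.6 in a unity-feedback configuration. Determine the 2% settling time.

Closed-loop transfer function: T(s) = K_p·G(s)/(1 + K_p·G(s)) = 44.52/(s + 1.1 + 44.52) = 44.52/(s + 45.62).
Time constant τ = 1/45.62 = 0.02192 s, so the 2% settling time is about 4τ = 0.0877 s.

T_s ≈ 0.0877 s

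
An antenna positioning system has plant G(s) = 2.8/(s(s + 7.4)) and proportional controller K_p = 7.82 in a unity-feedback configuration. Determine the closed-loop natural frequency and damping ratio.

ω_n = 4.68 rad/s, ζ = 0.791

With unity feedback the closed-loop characteristic equation is s² + 7.4s + 7.82·2.8 = s² + 7.4s + 21.9 = 0.
So ω_n² = 21.9 ⇒ ω_n = 4.679 rad/s, and ζ = 7.4/(2ω_n) = 0.791.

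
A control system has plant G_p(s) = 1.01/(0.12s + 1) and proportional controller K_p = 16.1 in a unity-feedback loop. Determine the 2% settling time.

Closed loop: T(s) = K_p·G_p/(1+K_p·G_p) = 16.26/(0.12s + 1 + 16.26), with pole at s = −(1 + 16.26)/0.12 = −143.8.
τ = 1/143.8 = 0.006952 s, so 2% settling time ≈ 4τ = 0.0278 s.

T_s ≈ 0.0278 s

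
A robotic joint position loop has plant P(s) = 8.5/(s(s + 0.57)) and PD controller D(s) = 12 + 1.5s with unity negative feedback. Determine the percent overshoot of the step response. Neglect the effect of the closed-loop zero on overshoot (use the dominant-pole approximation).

6.36%

Forward path: (12 + 1.5s)·8.5/(s(s+0.57)). The closed-loop characteristic equation is s² + (0.57 + 8.5·1.5)s + 8.5·12 = 0.
That is s² + 13.32s + 102 = 0, so ω_n = 10.1 rad/s and ζ = 13.32/(2·10.1) = 0.6594.
%OS = 100·exp(−πζ/√(1−ζ²)) = 6.36%.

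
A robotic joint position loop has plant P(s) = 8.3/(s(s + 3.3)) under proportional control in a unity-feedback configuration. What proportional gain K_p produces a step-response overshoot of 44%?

K_p = 5.13

From %OS = 100·exp(−πζ/√(1−ζ²)) = 44%, ζ = −ln(0.44)/√(π²+ln²(0.44)) = 0.2528.
Characteristic equation s² + 3.3s + 8.3K_p = 0 gives ζ = 3.3/(2√(8.3K_p)).
Setting ζ = 0.2528: √(8.3K_p) = 3.3/(2·0.2528) = 6.526, so K_p = 42.59/8.3 = 5.13.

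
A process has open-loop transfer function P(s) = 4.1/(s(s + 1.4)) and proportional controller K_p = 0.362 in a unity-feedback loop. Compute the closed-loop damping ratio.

ζ = 0.575

The closed-loop denominator is s(s+1.4) + 0.362·4.1 = s² + 1.4s + 1.484.
Matching s² + 2ζω_n s + ω_n²: ω_n = √1.484 = 1.218 rad/s and 2ζω_n = 1.4, so ζ = 1.4/(2·1.218) = 0.575.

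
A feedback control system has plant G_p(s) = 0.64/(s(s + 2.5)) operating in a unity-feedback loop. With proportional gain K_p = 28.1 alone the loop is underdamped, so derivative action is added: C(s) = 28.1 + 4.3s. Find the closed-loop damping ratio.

ζ = 0.619

Forward path: (28.1 + 4.3s)·0.64/(s(s+2.5)). The closed-loop characteristic equation is s² + (2.5 + 0.64·4.3)s + 0.64·28.1 = 0.
That is s² + 5.252s + 17.98 = 0, so ω_n = 4.241 rad/s and ζ = 5.252/(2·4.241) = 0.6192.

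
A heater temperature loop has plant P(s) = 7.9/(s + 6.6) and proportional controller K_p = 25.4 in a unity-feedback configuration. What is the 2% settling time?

Closed-loop transfer function: T(s) = K_p·P(s)/(1 + K_p·P(s)) = 200.7/(s + 6.6 + 200.7) = 200.7/(s + 207.3).
Time constant τ = 1/207.3 = 0.004825 s, so the 2% settling time is about 4τ = 0.0193 s.

T_s ≈ 0.0193 s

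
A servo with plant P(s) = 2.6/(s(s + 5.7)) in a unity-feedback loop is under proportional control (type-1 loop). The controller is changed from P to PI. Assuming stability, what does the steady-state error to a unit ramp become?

The integrator raises the loop to type 2, so K_v → ∞ and e_ss to a ramp is zero.

0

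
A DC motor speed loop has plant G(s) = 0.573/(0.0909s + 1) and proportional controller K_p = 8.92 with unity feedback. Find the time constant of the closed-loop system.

τ = 0.0149 s

Closed loop: T(s) = K_p·G/(1+K_p·G) = 5.111/(0.0909s + 1 + 5.111), with pole at s = −(1 + 5.111)/0.0909 = −67.23.
Closed-loop time constant τ = 1/67.23 = 0.0149 s.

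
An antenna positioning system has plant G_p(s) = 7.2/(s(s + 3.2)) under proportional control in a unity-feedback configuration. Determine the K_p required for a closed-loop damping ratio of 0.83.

Closed-loop characteristic equation: s² + 3.2s + K_p·7.2 = 0.
So ω_n = √(7.2K_p) and 2ζω_n = 3.2, giving ζ = 3.2/(2√(7.2K_p)).
Setting ζ = 0.83: √(7.2K_p) = 3.2/(2·0.83) = 1.928, so K_p = 3.716/7.2 = 0.516.

K_p = 0.516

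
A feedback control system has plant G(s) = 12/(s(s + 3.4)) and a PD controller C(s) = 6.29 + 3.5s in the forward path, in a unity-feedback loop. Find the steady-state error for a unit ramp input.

0.045

The loop has one pole at the origin (type 1). Velocity error constant K_v = lim_{s→0} s·C(s)G(s) = 6.29·12/3.4 = 22.2.
Steady-state error to a unit ramp: e_ss = 1/K_v = 0.045.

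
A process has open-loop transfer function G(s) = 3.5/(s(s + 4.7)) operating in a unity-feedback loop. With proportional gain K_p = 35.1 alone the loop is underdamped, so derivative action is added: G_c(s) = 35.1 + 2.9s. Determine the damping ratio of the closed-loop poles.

ζ = 0.67

Forward path: (35.1 + 2.9s)·3.5/(s(s+4.7)). The closed-loop characteristic equation is s² + (4.7 + 3.5·2.9)s + 3.5·35.1 = 0.
That is s² + 14.85s + 122.9 = 0, so ω_n = 11.08 rad/s and ζ = 14.85/(2·11.08) = 0.6699.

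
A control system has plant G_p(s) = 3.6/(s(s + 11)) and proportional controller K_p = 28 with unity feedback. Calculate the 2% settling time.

T_s ≈ 0.727 s

From 1 + K_pG_p(s) = 0: s² + 11s + 100.8 = 0 ⇒ ω_n = 10.04, ζ = 0.5478.
2% settling time T_s ≈ 4/(ζω_n) = 4/5.5 = 0.727 s.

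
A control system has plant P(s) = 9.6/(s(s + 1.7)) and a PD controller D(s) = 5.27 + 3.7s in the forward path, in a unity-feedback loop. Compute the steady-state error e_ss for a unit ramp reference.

0.0336

The loop has one pole at the origin (type 1). Velocity error constant K_v = lim_{s→0} s·D(s)P(s) = 5.27·9.6/1.7 = 29.76.
Steady-state error to a unit ramp: e_ss = 1/K_v = 0.0336.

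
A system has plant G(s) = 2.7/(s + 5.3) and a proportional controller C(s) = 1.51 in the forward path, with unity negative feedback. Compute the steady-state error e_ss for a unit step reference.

0.565

The loop is type 0. Static position error constant K_pos = C(0)·G(0) = 1.51·0.5094 = 0.7692.
Steady-state error to a unit step: e_ss = 1/(1+K_pos) = 1/1.769 = 0.565.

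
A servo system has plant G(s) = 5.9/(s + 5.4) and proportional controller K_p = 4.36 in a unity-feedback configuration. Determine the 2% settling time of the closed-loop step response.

Closed-loop transfer function: T(s) = K_p·G(s)/(1 + K_p·G(s)) = 25.72/(s + 5.4 + 25.72) = 25.72/(s + 31.12).
Time constant τ = 1/31.12 = 0.03213 s, so the 2% settling time is about 4τ = 0.129 s.

T_s ≈ 0.129 s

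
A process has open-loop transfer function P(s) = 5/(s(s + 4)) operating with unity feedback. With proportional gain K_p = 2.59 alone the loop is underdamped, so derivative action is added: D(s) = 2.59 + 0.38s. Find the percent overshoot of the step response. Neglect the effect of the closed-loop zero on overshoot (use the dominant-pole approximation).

1.11%

Forward path: (2.59 + 0.38s)·5/(s(s+4)). The closed-loop characteristic equation is s² + (4 + 5·0.38)s + 5·2.59 = 0.
That is s² + 5.9s + 12.95 = 0, so ω_n = 3.599 rad/s and ζ = 5.9/(2·3.599) = 0.8198.
%OS = 100·exp(−πζ/√(1−ζ²)) = 1.11%.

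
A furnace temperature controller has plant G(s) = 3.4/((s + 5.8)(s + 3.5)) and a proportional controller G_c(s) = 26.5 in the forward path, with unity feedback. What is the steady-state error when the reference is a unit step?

The loop is type 0. Static position error constant K_pos = G_c(0)·G(0) = 26.5·0.1675 = 4.438.
Steady-state error to a unit step: e_ss = 1/(1+K_pos) = 1/5.438 = 0.184.

0.184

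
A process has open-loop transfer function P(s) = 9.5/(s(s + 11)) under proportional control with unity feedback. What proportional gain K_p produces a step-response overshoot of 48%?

K_p = 61.5

From %OS = 100·exp(−πζ/√(1−ζ²)) = 48%, ζ = −ln(0.48)/√(π²+ln²(0.48)) = 0.2275.
Characteristic equation s² + 11s + 9.5K_p = 0 gives ζ = 11/(2√(9.5K_p)).
Setting ζ = 0.2275: √(9.5K_p) = 11/(2·0.2275) = 24.18, so K_p = 584.5/9.5 = 61.5.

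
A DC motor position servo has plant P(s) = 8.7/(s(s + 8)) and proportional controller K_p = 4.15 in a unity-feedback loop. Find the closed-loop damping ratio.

ζ = 0.666

With unity feedback the closed-loop characteristic equation is s² + 8s + 4.15·8.7 = s² + 8s + 36.1 = 0.
Matching s² + 2ζω_n s + ω_n²: ω_n = √36.1 = 6.009 rad/s and 2ζω_n = 8, so ζ = 8/(2·6.009) = 0.666.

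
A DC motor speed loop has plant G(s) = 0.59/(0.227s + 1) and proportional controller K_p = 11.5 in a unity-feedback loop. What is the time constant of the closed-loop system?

Closed loop: T(s) = K_p·G/(1+K_p·G) = 6.785/(0.227s + 1 + 6.785), with pole at s = −(1 + 6.785)/0.227 = −34.3.
Closed-loop time constant τ = 1/34.3 = 0.0292 s.

τ = 0.0292 s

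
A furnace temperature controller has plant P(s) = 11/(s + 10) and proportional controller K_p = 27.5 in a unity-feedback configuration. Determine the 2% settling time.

T_s ≈ 0.0128 s

Closed-loop transfer function: T(s) = K_p·P(s)/(1 + K_p·P(s)) = 302.5/(s + 10 + 302.5) = 302.5/(s + 312.5).
Time constant τ = 1/312.5 = 0.0032 s, so the 2% settling time is about 4τ = 0.0128 s.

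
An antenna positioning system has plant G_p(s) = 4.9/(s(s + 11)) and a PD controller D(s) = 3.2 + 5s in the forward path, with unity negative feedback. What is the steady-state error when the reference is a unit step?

The open loop D(s)G_p(s) has a pole at the origin (type 1), so the static position error constant is infinite and e_ss = 1/(1+∞) = 0.

0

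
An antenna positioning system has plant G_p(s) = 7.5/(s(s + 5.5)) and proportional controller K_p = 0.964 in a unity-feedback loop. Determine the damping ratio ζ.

ζ = 1.02

The closed-loop denominator is s(s+5.5) + 0.964·7.5 = s² + 5.5s + 7.23.
So ω_n² = 7.23 ⇒ ω_n = 2.689 rad/s, and ζ = 5.5/(2ω_n) = 1.02.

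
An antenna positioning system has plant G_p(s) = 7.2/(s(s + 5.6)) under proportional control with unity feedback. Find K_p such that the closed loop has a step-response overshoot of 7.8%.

From %OS = 100·exp(−πζ/√(1−ζ²)) = 7.8%, ζ = −ln(0.078)/√(π²+ln²(0.078)) = 0.6304.
Characteristic equation s² + 5.6s + 7.2K_p = 0 gives ζ = 5.6/(2√(7.2K_p)).
Setting ζ = 0.6304: √(7.2K_p) = 5.6/(2·0.6304) = 4.442, so K_p = 19.73/7.2 = 2.74.

K_p = 2.74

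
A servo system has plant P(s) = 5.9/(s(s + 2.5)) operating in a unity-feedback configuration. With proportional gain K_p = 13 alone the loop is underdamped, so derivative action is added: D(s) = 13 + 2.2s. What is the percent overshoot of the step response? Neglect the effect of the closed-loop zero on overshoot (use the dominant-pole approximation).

Forward path: (13 + 2.2s)·5.9/(s(s+2.5)). The closed-loop characteristic equation is s² + (2.5 + 5.9·2.2)s + 5.9·13 = 0.
That is s² + 15.48s + 76.7 = 0, so ω_n = 8.758 rad/s and ζ = 15.48/(2·8.758) = 0.8838.
%OS = 100·exp(−πζ/√(1−ζ²)) = 0.265%.

0.265%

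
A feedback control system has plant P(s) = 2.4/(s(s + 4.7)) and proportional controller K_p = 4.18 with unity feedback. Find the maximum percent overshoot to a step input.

3.09%

From 1 + K_pP(s) = 0: s² + 4.7s + 10.03 = 0 ⇒ ω_n = 3.167, ζ = 0.7419.
%OS = 100·exp(−πζ/√(1−ζ²)) = 100·exp(−π·0.7419/√0.4495) = 3.09%.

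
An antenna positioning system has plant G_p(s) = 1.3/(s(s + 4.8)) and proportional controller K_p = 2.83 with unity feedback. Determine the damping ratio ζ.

With unity feedback the closed-loop characteristic equation is s² + 4.8s + 2.83·1.3 = s² + 4.8s + 3.679 = 0.
So ω_n² = 3.679 ⇒ ω_n = 1.918 rad/s, and ζ = 4.8/(2ω_n) = 1.25.

ζ = 1.25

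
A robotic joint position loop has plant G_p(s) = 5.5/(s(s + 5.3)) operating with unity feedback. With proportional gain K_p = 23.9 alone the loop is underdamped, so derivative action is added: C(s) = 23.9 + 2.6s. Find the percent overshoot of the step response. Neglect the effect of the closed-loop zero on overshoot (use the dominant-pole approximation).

0.566%

Forward path: (23.9 + 2.6s)·5.5/(s(s+5.3)). The closed-loop characteristic equation is s² + (5.3 + 5.5·2.6)s + 5.5·23.9 = 0.
That is s² + 19.6s + 131.4 = 0, so ω_n = 11.47 rad/s and ζ = 19.6/(2·11.47) = 0.8548.
%OS = 100·exp(−πζ/√(1−ζ²)) = 0.566%.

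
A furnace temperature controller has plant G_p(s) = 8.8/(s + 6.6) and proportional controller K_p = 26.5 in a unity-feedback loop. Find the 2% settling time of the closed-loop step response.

Closed-loop transfer function: T(s) = K_p·G_p(s)/(1 + K_p·G_p(s)) = 233.2/(s + 6.6 + 233.2) = 233.2/(s + 239.8).
Time constant τ = 1/239.8 = 0.00417 s, so the 2% settling time is about 4τ = 0.0167 s.

T_s ≈ 0.0167 s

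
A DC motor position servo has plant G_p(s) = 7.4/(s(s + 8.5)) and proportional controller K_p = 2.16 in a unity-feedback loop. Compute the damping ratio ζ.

The closed-loop denominator is s(s+8.5) + 2.16·7.4 = s² + 8.5s + 15.98.
Matching s² + 2ζω_n s + ω_n²: ω_n = √15.98 = 3.998 rad/s and 2ζω_n = 8.5, so ζ = 8.5/(2·3.998) = 1.06.

ζ = 1.06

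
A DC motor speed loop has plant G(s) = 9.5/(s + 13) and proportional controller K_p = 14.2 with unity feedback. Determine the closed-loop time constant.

τ = 0.00676 s

Closed-loop transfer function: T(s) = K_p·G(s)/(1 + K_p·G(s)) = 134.9/(s + 13 + 134.9) = 134.9/(s + 147.9).
Time constant τ = 1/147.9 = 0.00676 s.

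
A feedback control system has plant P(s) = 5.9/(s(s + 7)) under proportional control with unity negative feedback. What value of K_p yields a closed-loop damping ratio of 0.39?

Closed-loop characteristic equation: s² + 7s + K_p·5.9 = 0.
So ω_n = √(5.9K_p) and 2ζω_n = 7, giving ζ = 7/(2√(5.9K_p)).
Setting ζ = 0.39: √(5.9K_p) = 7/(2·0.39) = 8.974, so K_p = 80.54/5.9 = 13.7.

K_p = 13.7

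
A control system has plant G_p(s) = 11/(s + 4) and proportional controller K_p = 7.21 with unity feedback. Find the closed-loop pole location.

s = -83.31

Closed-loop transfer function: T(s) = K_p·G_p(s)/(1 + K_p·G_p(s)) = 79.31/(s + 4 + 79.31) = 79.31/(s + 83.31).
The closed-loop pole is at s = −83.31.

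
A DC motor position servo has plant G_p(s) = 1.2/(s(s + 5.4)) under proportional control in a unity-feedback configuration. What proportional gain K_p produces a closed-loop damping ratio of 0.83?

Closed-loop characteristic equation: s² + 5.4s + K_p·1.2 = 0.
So ω_n = √(1.2K_p) and 2ζω_n = 5.4, giving ζ = 5.4/(2√(1.2K_p)).
Setting ζ = 0.83: √(1.2K_p) = 5.4/(2·0.83) = 3.253, so K_p = 10.58/1.2 = 8.82.

K_p = 8.82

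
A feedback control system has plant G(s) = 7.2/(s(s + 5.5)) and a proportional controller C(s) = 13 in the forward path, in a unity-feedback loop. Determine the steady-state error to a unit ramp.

The loop has one pole at the origin (type 1). Velocity error constant K_v = lim_{s→0} s·C(s)G(s) = 13·7.2/5.5 = 17.02.
Steady-state error to a unit ramp: e_ss = 1/K_v = 0.0588.

0.0588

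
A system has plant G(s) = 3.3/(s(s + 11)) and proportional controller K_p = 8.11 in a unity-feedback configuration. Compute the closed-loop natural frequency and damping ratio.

ω_n = 5.17 rad/s, ζ = 1.06

With unity feedback the closed-loop characteristic equation is s² + 11s + 8.11·3.3 = s² + 11s + 26.76 = 0.
So ω_n² = 26.76 ⇒ ω_n = 5.173 rad/s, and ζ = 11/(2ω_n) = 1.06.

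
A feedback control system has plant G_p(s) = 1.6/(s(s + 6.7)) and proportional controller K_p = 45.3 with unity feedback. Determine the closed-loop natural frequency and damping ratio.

The closed-loop denominator is s(s+6.7) + 45.3·1.6 = s² + 6.7s + 72.48.
Matching s² + 2ζω_n s + ω_n²: ω_n = √72.48 = 8.514 rad/s and 2ζω_n = 6.7, so ζ = 6.7/(2·8.514) = 0.393.

ω_n = 8.51 rad/s, ζ = 0.393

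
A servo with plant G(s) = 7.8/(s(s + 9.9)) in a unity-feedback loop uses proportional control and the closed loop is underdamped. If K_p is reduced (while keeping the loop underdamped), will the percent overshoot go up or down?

ζ = 9.9/(2√(7.8K_p)) rises as K_p falls; higher damping means less overshoot.

decrease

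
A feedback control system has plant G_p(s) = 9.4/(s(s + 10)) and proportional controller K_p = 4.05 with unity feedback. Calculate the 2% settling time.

Closed-loop characteristic equation: s² + 10s + 38.07 = 0, so ω_n = 6.17 rad/s and ζ = 10/(2·6.17) = 0.8104.
2% settling time T_s ≈ 4/(ζω_n) = 4/5 = 0.8 s.

T_s ≈ 0.8 s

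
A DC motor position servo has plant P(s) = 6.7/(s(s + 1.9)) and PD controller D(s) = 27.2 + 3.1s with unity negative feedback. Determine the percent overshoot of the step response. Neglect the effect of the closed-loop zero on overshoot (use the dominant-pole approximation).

Forward path: (27.2 + 3.1s)·6.7/(s(s+1.9)). The closed-loop characteristic equation is s² + (1.9 + 6.7·3.1)s + 6.7·27.2 = 0.
That is s² + 22.67s + 182.2 = 0, so ω_n = 13.5 rad/s and ζ = 22.67/(2·13.5) = 0.8397.
%OS = 100·exp(−πζ/√(1−ζ²)) = 0.778%.

0.778%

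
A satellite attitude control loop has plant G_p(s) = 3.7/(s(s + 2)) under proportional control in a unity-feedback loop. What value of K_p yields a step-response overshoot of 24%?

K_p = 1.58

From %OS = 100·exp(−πζ/√(1−ζ²)) = 24%, ζ = −ln(0.24)/√(π²+ln²(0.24)) = 0.4136.
Characteristic equation s² + 2s + 3.7K_p = 0 gives ζ = 2/(2√(3.7K_p)).
Setting ζ = 0.4136: √(3.7K_p) = 2/(2·0.4136) = 2.418, so K_p = 5.846/3.7 = 1.58.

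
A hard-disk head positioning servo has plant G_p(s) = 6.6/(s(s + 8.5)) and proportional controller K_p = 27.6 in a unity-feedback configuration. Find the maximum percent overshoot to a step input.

35.3%

Closed-loop characteristic equation: s² + 8.5s + 182.2 = 0, so ω_n = 13.5 rad/s and ζ = 8.5/(2·13.5) = 0.3149.
%OS = 100·exp(−πζ/√(1−ζ²)) = 100·exp(−π·0.3149/√0.9008) = 35.3%.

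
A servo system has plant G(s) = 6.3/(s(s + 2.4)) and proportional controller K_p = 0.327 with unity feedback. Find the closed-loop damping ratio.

ζ = 0.836

The closed-loop denominator is s(s+2.4) + 0.327·6.3 = s² + 2.4s + 2.06.
Matching s² + 2ζω_n s + ω_n²: ω_n = √2.06 = 1.435 rad/s and 2ζω_n = 2.4, so ζ = 2.4/(2·1.435) = 0.836.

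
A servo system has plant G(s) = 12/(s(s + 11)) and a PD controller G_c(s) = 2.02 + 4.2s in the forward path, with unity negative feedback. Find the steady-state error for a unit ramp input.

0.454

The loop has one pole at the origin (type 1). Velocity error constant K_v = lim_{s→0} s·G_c(s)G(s) = 2.02·12/11 = 2.204.
Steady-state error to a unit ramp: e_ss = 1/K_v = 0.454.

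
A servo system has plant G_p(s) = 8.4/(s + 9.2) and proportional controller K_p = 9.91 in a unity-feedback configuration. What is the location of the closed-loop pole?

Closed-loop transfer function: T(s) = K_p·G_p(s)/(1 + K_p·G_p(s)) = 83.24/(s + 9.2 + 83.24) = 83.24/(s + 92.44).
The closed-loop pole is at s = −92.44.

s = -92.44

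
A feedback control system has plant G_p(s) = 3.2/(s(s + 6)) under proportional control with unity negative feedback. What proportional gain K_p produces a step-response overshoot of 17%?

From %OS = 100·exp(−πζ/√(1−ζ²)) = 17%, ζ = −ln(0.17)/√(π²+ln²(0.17)) = 0.4913.
Characteristic equation s² + 6s + 3.2K_p = 0 gives ζ = 6/(2√(3.2K_p)).
Setting ζ = 0.4913: √(3.2K_p) = 6/(2·0.4913) = 6.107, so K_p = 37.29/3.2 = 11.7.

K_p = 11.7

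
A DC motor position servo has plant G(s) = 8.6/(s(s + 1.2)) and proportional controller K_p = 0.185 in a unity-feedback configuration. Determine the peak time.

Closed-loop characteristic equation: s² + 1.2s + 1.591 = 0, so ω_n = 1.261 rad/s and ζ = 1.2/(2·1.261) = 0.4757.
Damped frequency ω_d = ω_n√(1−ζ²) = 1.11 rad/s, so peak time T_p = π/ω_d = 2.83 s.

T_p = 2.83 s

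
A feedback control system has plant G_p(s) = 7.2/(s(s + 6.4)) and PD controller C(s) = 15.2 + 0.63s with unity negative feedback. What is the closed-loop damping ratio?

Forward path: (15.2 + 0.63s)·7.2/(s(s+6.4)). The closed-loop characteristic equation is s² + (6.4 + 7.2·0.63)s + 7.2·15.2 = 0.
That is s² + 10.94s + 109.4 = 0, so ω_n = 10.46 rad/s and ζ = 10.94/(2·10.46) = 0.5227.

ζ = 0.523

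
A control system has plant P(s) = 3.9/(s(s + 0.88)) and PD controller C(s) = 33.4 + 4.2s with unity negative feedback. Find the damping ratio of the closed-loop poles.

Forward path: (33.4 + 4.2s)·3.9/(s(s+0.88)). The closed-loop characteristic equation is s² + (0.88 + 3.9·4.2)s + 3.9·33.4 = 0.
That is s² + 17.26s + 130.3 = 0, so ω_n = 11.41 rad/s and ζ = 17.26/(2·11.41) = 0.7561.

ζ = 0.756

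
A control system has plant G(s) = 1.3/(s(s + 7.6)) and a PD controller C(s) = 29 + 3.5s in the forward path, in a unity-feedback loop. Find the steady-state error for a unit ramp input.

0.202

The loop has one pole at the origin (type 1). Velocity error constant K_v = lim_{s→0} s·C(s)G(s) = 29·1.3/7.6 = 4.961.
Steady-state error to a unit ramp: e_ss = 1/K_v = 0.202.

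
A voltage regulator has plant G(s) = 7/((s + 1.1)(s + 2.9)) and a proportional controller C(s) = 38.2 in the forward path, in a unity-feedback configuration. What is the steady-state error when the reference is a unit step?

The loop is type 0. Static position error constant K_pos = C(0)·G(0) = 38.2·2.194 = 83.82.
Steady-state error to a unit step: e_ss = 1/(1+K_pos) = 1/84.82 = 0.0118.

0.0118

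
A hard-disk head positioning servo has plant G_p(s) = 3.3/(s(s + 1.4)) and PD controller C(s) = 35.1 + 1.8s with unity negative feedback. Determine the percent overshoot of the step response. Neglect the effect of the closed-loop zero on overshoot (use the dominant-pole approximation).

32%

Forward path: (35.1 + 1.8s)·3.3/(s(s+1.4)). The closed-loop characteristic equation is s² + (1.4 + 3.3·1.8)s + 3.3·35.1 = 0.
That is s² + 7.34s + 115.8 = 0, so ω_n = 10.76 rad/s and ζ = 7.34/(2·10.76) = 0.341.
%OS = 100·exp(−πζ/√(1−ζ²)) = 32%.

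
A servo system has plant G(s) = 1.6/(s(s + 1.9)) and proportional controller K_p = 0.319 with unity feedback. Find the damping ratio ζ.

The closed-loop denominator is s(s+1.9) + 0.319·1.6 = s² + 1.9s + 0.5104.
So ω_n² = 0.5104 ⇒ ω_n = 0.7144 rad/s, and ζ = 1.9/(2ω_n) = 1.33.

ζ = 1.33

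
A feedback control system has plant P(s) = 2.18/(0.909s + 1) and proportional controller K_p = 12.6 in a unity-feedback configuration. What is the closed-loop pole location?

s = -31.32

Closed loop: T(s) = K_p·P/(1+K_p·P) = 27.47/(0.909s + 1 + 27.47), with pole at s = −(1 + 27.47)/0.909 = −31.32.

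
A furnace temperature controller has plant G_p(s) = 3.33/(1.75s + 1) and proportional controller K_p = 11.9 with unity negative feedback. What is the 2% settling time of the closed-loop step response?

T_s ≈ 0.172 s

Closed loop: T(s) = K_p·G_p/(1+K_p·G_p) = 39.63/(1.75s + 1 + 39.63), with pole at s = −(1 + 39.63)/1.75 = −23.22.
τ = 1/23.22 = 0.04307 s, so 2% settling time ≈ 4τ = 0.172 s.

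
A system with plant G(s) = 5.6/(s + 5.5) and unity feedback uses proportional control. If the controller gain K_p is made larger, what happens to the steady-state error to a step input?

e_ss = 1/(1 + K_p·G(0)); a larger K_p raises the denominator, so e_ss decreases.

decrease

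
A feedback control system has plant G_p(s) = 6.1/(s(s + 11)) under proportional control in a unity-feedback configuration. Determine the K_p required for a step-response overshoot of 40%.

From %OS = 100·exp(−πζ/√(1−ζ²)) = 40%, ζ = −ln(0.4)/√(π²+ln²(0.4)) = 0.28.
Characteristic equation s² + 11s + 6.1K_p = 0 gives ζ = 11/(2√(6.1K_p)).
Setting ζ = 0.28: √(6.1K_p) = 11/(2·0.28) = 19.64, so K_p = 385.8/6.1 = 63.3.

K_p = 63.3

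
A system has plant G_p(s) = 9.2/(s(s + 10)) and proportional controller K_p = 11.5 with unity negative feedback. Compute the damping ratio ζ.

1 + K_p·G_p(s) = 0 gives s² + 10s + 105.8 = 0.
Matching s² + 2ζω_n s + ω_n²: ω_n = √105.8 = 10.29 rad/s and 2ζω_n = 10, so ζ = 10/(2·10.29) = 0.486.

ζ = 0.486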